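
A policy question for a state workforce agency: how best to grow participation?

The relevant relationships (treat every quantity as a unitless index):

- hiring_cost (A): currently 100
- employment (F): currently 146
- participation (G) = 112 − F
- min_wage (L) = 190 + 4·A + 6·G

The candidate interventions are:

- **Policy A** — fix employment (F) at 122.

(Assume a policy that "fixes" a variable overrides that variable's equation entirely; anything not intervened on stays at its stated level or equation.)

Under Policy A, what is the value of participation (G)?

-10

Policy A (F := 122):
  F = 122
  G = 112 − 122 = -10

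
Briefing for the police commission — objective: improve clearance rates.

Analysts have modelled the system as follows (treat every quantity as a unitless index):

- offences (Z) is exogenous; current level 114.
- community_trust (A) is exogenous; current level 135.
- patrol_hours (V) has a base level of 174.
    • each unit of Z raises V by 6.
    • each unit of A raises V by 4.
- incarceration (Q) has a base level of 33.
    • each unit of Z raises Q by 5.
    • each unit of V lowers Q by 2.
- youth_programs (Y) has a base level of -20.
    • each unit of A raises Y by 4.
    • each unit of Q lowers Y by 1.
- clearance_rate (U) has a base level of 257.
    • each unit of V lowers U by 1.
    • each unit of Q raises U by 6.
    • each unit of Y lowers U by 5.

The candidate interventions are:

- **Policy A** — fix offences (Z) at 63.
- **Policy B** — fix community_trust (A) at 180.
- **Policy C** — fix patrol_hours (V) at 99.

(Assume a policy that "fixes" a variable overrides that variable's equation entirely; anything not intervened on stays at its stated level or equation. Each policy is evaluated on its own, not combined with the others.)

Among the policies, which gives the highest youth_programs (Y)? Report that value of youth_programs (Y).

Policy A (Z := 63):
  Z = 63
  A = 135
  V = 174 + 6·63 + 4·135 = 1092
  Q = 33 + 5·63 − 2·1092 = -1836
  Y = -20 + 4·135 − (-1836) = 2356
Policy B (A := 180):
  Z = 114
  A = 180
  V = 174 + 6·114 + 4·180 = 1578
  Q = 33 + 5·114 − 2·1578 = -2553
  Y = -20 + 4·180 − (-2553) = 3253
Policy C (V := 99):
  Z = 114
  A = 135
  V = 99
  Q = 33 + 5·114 − 2·99 = 405
  Y = -20 + 4·135 − 405 = 115
Comparing — Policy A: Y=2356, Policy B: Y=3253, Policy C: Y=115. Highest is 3253 (Policy B).

3253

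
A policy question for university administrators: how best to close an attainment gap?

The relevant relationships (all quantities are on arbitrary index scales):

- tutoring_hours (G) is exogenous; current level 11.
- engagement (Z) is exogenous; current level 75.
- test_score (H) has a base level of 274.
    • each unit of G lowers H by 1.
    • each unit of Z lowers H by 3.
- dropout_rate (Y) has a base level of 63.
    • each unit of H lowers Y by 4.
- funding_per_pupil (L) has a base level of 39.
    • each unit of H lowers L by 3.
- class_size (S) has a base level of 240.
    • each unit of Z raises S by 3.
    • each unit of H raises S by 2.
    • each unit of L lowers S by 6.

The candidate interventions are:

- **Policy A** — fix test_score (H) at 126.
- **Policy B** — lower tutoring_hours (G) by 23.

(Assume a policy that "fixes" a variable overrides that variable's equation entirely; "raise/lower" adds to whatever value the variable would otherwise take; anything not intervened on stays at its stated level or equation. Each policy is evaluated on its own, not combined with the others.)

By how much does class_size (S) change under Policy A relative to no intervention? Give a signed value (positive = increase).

Baseline:
  G = 11
  Z = 75
  H = 274 − 11 − 3·75 = 38
  L = 39 − 3·38 = -75
  S = 240 + 3·75 + 2·38 − 6·(-75) = 991
Policy A (H := 126):
  G = 11
  Z = 75
  H = 126
  L = 39 − 3·126 = -339
  S = 240 + 3·75 + 2·126 − 6·(-339) = 2751
Change in S: 2751 − 991 = 1760

1760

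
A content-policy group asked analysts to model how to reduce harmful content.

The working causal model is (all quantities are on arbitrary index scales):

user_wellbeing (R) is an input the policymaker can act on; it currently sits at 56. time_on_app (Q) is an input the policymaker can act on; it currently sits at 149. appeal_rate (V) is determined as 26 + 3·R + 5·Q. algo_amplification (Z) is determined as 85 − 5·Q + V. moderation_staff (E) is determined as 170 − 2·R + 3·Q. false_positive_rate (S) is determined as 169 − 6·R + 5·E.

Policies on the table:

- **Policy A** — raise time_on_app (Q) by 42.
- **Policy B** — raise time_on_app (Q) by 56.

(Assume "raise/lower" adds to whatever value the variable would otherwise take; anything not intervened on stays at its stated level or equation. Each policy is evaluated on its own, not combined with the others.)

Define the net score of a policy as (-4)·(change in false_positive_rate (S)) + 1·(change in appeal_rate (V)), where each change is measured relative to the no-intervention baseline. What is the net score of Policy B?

-3080

Baseline:
  R = 56
  Q = 149
  V = 26 + 3·56 + 5·149 = 939
  E = 170 − 2·56 + 3·149 = 505
  S = 169 − 6·56 + 5·505 = 2358
Policy B (Q + 56):
  R = 56
  Q = 149 + 56 = 205
  V = 26 + 3·56 + 5·205 = 1219
  E = 170 − 2·56 + 3·205 = 673
  S = 169 − 6·56 + 5·673 = 3198
ΔS = 3198 − 2358 = 840; ΔV = 1219 − 939 = 280
Score = (-4)·840 + 1·280 = -3080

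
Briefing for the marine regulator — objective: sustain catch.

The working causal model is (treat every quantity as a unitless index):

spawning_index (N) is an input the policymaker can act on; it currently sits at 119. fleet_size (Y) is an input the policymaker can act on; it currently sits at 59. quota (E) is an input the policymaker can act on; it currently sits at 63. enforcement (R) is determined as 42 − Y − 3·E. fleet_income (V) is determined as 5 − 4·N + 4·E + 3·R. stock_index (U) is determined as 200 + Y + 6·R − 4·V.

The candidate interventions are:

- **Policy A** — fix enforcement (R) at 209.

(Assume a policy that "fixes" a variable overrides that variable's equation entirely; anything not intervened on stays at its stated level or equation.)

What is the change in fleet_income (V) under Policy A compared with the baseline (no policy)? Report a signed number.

1245

Baseline:
  N = 119
  Y = 59
  E = 63
  R = 42 − 59 − 3·63 = -206
  V = 5 − 4·119 + 4·63 + 3·(-206) = -837
Policy A (R := 209):
  N = 119
  Y = 59
  E = 63
  R = 209
  V = 5 − 4·119 + 4·63 + 3·209 = 408
Change in V: 408 − (-837) = 1245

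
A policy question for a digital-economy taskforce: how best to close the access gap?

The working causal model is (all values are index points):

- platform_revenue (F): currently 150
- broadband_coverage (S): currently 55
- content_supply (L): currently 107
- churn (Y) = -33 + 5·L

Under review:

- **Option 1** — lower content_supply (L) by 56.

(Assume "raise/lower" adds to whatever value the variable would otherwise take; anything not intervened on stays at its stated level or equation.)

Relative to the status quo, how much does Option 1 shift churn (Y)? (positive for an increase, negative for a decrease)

Baseline:
  L = 107
  Y = -33 + 5·107 = 502
Option 1 (L − 56):
  L = 107 − 56 = 51
  Y = -33 + 5·51 = 222
Change in Y: 222 − 502 = -280

-280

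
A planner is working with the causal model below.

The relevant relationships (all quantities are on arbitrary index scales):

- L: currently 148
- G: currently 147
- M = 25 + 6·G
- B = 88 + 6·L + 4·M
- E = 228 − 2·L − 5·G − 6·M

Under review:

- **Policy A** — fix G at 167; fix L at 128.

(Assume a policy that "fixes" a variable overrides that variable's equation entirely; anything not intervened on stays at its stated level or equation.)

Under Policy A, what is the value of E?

Policy A (G := 167, L := 128):
  L = 128
  G = 167
  M = 25 + 6·167 = 1027
  E = 228 − 2·128 − 5·167 − 6·1027 = -7025

-7025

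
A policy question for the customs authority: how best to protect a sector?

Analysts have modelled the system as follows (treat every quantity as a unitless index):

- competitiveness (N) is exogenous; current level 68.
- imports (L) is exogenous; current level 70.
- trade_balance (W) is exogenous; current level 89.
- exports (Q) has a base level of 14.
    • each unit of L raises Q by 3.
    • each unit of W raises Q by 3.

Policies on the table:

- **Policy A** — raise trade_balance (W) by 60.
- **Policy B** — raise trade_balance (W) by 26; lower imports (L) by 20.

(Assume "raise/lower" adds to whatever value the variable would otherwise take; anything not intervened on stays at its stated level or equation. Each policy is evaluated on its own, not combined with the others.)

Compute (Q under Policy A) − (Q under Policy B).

162

Policy A (W + 60):
  L = 70
  W = 89 + 60 = 149
  Q = 14 + 3·70 + 3·149 = 671
Policy B (W + 26, L − 20):
  L = 70 − 20 = 50
  W = 89 + 26 = 115
  Q = 14 + 3·50 + 3·115 = 509
Q: 671 − 509 = 162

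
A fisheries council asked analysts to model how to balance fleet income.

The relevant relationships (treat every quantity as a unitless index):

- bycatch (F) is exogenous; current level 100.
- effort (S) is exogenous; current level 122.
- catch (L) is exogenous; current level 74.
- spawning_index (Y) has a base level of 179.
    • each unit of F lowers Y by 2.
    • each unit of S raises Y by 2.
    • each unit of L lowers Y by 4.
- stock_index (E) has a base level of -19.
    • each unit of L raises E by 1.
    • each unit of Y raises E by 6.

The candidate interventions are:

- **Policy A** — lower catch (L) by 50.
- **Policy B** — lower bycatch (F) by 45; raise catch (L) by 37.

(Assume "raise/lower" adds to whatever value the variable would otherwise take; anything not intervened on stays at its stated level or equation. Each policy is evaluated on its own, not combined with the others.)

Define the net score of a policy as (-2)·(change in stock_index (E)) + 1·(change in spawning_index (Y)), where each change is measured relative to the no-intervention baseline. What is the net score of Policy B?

Baseline:
  F = 100
  S = 122
  L = 74
  Y = 179 − 2·100 + 2·122 − 4·74 = -73
  E = -19 + 74 + 6·(-73) = -383
Policy B (F − 45, L + 37):
  F = 100 − 45 = 55
  S = 122
  L = 74 + 37 = 111
  Y = 179 − 2·55 + 2·122 − 4·111 = -131
  E = -19 + 111 + 6·(-131) = -694
ΔE = -694 − (-383) = -311; ΔY = -131 − (-73) = -58
Score = (-2)·(-311) + 1·(-58) = 564

564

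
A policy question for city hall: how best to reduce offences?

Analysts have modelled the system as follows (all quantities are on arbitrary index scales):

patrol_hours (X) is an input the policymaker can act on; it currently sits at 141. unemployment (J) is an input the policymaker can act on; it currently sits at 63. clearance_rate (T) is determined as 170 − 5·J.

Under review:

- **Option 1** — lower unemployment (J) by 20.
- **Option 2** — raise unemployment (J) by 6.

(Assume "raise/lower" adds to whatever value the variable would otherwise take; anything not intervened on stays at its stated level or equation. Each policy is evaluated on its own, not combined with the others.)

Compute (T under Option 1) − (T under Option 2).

130

Option 1 (J − 20):
  J = 63 − 20 = 43
  T = 170 − 5·43 = -45
Option 2 (J + 6):
  J = 63 + 6 = 69
  T = 170 − 5·69 = -175
T: -45 − (-175) = 130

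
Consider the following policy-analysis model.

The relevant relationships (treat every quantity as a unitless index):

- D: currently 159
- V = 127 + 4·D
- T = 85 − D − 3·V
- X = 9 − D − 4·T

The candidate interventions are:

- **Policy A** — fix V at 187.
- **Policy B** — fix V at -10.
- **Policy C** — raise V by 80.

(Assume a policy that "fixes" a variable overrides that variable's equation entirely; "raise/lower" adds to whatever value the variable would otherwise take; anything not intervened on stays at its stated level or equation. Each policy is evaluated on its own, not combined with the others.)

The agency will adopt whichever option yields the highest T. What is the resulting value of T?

Policy A (V := 187):
  D = 159
  V = 187
  T = 85 − 159 − 3·187 = -635
Policy B (V := -10):
  D = 159
  V = -10
  T = 85 − 159 − 3·(-10) = -44
Policy C (V + 80):
  D = 159
  V = 127 + 4·159 (+80 from intervention) = 843
  T = 85 − 159 − 3·843 = -2603
Comparing — Policy A: T=-635, Policy B: T=-44, Policy C: T=-2603. Highest is -44 (Policy B).

-44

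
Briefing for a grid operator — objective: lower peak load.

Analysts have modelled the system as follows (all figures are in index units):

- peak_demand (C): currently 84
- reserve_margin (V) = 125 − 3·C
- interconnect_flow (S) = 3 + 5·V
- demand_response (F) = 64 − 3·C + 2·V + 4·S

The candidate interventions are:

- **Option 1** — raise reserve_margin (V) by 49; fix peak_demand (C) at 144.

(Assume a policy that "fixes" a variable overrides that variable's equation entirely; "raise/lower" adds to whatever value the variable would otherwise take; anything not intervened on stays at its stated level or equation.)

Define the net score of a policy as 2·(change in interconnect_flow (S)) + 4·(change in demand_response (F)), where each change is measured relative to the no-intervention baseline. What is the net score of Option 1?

-13558

Baseline:
  C = 84
  V = 125 − 3·84 = -127
  S = 3 + 5·(-127) = -632
  F = 64 − 3·84 + 2·(-127) + 4·(-632) = -2970
Option 1 (V + 49, C := 144):
  C = 144
  V = 125 − 3·144 (+49 from intervention) = -258
  S = 3 + 5·(-258) = -1287
  F = 64 − 3·144 + 2·(-258) + 4·(-1287) = -6032
ΔS = -1287 − (-632) = -655; ΔF = -6032 − (-2970) = -3062
Score = 2·(-655) + 4·(-3062) = -13558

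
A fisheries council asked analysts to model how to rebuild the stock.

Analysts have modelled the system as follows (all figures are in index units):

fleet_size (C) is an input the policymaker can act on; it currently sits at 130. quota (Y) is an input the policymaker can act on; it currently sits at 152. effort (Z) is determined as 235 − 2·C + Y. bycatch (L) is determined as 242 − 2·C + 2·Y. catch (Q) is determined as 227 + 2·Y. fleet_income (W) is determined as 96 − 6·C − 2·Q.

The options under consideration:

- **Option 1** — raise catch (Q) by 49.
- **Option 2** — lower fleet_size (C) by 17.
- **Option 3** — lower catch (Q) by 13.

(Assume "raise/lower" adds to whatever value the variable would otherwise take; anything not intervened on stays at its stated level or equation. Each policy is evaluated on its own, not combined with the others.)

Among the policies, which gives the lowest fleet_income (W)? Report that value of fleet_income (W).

-1844

Option 1 (Q + 49):
  C = 130
  Y = 152
  Q = 227 + 2·152 (+49 from intervention) = 580
  W = 96 − 6·130 − 2·580 = -1844
Option 2 (C − 17):
  C = 130 − 17 = 113
  Y = 152
  Q = 227 + 2·152 = 531
  W = 96 − 6·113 − 2·531 = -1644
Option 3 (Q − 13):
  C = 130
  Y = 152
  Q = 227 + 2·152 (−13 from intervention) = 518
  W = 96 − 6·130 − 2·518 = -1720
Comparing — Option 1: W=-1844, Option 2: W=-1644, Option 3: W=-1720. Lowest is -1844 (Option 1).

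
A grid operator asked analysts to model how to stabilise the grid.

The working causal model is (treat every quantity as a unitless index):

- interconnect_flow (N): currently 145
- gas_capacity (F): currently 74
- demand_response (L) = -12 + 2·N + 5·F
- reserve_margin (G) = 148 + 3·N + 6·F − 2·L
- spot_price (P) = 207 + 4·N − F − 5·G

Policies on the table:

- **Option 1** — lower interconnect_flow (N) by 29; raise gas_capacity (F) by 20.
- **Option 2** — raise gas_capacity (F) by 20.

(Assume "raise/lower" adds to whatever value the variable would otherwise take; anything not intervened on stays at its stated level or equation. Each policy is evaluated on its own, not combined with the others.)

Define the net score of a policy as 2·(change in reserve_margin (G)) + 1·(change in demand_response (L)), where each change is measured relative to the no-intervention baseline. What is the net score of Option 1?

-60

Baseline:
  N = 145
  F = 74
  L = -12 + 2·145 + 5·74 = 648
  G = 148 + 3·145 + 6·74 − 2·648 = -269
Option 1 (N − 29, F + 20):
  N = 145 − 29 = 116
  F = 74 + 20 = 94
  L = -12 + 2·116 + 5·94 = 690
  G = 148 + 3·116 + 6·94 − 2·690 = -320
ΔG = -320 − (-269) = -51; ΔL = 690 − 648 = 42
Score = 2·(-51) + 1·42 = -60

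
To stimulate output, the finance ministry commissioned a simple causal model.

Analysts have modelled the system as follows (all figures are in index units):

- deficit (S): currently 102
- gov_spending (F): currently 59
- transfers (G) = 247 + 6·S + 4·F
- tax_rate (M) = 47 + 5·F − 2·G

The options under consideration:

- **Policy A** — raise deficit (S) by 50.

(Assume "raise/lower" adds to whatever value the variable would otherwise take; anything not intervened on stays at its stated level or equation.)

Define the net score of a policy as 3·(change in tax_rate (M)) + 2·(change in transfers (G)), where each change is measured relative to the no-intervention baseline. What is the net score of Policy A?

-1200

Baseline:
  S = 102
  F = 59
  G = 247 + 6·102 + 4·59 = 1095
  M = 47 + 5·59 − 2·1095 = -1848
Policy A (S + 50):
  S = 102 + 50 = 152
  F = 59
  G = 247 + 6·152 + 4·59 = 1395
  M = 47 + 5·59 − 2·1395 = -2448
ΔM = -2448 − (-1848) = -600; ΔG = 1395 − 1095 = 300
Score = 3·(-600) + 2·300 = -1200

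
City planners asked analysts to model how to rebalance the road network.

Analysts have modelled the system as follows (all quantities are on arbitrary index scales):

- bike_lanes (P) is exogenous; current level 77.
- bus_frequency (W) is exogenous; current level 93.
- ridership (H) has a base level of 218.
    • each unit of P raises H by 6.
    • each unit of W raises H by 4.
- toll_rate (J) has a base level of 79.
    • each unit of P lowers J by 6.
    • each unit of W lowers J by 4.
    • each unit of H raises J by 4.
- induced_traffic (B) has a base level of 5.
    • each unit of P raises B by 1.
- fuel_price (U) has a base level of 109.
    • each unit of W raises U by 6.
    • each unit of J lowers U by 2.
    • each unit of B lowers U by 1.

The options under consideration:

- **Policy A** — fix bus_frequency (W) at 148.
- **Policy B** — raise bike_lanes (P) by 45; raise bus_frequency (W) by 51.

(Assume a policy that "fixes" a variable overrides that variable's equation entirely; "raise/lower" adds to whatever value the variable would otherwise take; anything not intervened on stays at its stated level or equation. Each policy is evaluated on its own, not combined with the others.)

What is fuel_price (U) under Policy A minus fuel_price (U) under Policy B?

Policy A (W := 148):
  P = 77
  W = 148
  H = 218 + 6·77 + 4·148 = 1272
  J = 79 − 6·77 − 4·148 + 4·1272 = 4113
  B = 5 + 77 = 82
  U = 109 + 6·148 − 2·4113 − 82 = -7311
Policy B (P + 45, W + 51):
  P = 77 + 45 = 122
  W = 93 + 51 = 144
  H = 218 + 6·122 + 4·144 = 1526
  J = 79 − 6·122 − 4·144 + 4·1526 = 4875
  B = 5 + 122 = 127
  U = 109 + 6·144 − 2·4875 − 127 = -8904
U: -7311 − (-8904) = 1593

1593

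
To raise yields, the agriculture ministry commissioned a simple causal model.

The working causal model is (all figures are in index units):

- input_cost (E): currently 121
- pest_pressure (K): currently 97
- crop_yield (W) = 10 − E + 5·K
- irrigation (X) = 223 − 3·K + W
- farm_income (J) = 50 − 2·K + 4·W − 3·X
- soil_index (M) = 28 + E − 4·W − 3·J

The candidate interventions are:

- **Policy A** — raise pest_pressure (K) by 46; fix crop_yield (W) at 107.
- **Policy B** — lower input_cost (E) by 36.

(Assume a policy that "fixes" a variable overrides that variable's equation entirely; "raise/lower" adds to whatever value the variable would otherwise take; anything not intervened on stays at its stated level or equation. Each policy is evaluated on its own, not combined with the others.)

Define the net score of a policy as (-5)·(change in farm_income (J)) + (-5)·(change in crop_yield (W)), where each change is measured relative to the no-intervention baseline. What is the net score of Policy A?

Baseline:
  E = 121
  K = 97
  W = 10 − 121 + 5·97 = 374
  X = 223 − 3·97 + 374 = 306
  J = 50 − 2·97 + 4·374 − 3·306 = 434
Policy A (K + 46, W := 107):
  E = 121
  K = 97 + 46 = 143
  W = 107
  X = 223 − 3·143 + 107 = -99
  J = 50 − 2·143 + 4·107 − 3·(-99) = 489
ΔJ = 489 − 434 = 55; ΔW = 107 − 374 = -267
Score = (-5)·55 + (-5)·(-267) = 1060

1060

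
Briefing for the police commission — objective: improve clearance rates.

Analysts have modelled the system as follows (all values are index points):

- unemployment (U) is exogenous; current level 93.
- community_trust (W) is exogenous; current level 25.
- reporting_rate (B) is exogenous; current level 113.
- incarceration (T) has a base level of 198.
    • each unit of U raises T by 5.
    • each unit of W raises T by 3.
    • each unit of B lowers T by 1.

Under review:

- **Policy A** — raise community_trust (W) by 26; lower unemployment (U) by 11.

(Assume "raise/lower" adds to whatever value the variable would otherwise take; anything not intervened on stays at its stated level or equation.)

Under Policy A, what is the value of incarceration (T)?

648

Policy A (W + 26, U − 11):
  U = 93 − 11 = 82
  W = 25 + 26 = 51
  B = 113
  T = 198 + 5·82 + 3·51 − 113 = 648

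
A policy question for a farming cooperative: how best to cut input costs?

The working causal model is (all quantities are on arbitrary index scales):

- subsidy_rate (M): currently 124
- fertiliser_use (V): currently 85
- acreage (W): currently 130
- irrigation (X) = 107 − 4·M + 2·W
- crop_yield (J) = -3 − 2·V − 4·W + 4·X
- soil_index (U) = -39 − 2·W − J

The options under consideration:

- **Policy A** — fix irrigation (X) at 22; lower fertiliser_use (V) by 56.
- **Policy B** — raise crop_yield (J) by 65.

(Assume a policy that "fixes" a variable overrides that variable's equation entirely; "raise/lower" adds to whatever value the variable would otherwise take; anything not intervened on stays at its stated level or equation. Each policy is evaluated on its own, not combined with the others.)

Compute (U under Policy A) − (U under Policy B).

Policy A (X := 22, V − 56):
  M = 124
  V = 85 − 56 = 29
  W = 130
  X = 22
  J = -3 − 2·29 − 4·130 + 4·22 = -493
  U = -39 − 2·130 − (-493) = 194
Policy B (J + 65):
  M = 124
  V = 85
  W = 130
  X = 107 − 4·124 + 2·130 = -129
  J = -3 − 2·85 − 4·130 + 4·(-129) (+65 from intervention) = -1144
  U = -39 − 2·130 − (-1144) = 845
U: 194 − 845 = -651

-651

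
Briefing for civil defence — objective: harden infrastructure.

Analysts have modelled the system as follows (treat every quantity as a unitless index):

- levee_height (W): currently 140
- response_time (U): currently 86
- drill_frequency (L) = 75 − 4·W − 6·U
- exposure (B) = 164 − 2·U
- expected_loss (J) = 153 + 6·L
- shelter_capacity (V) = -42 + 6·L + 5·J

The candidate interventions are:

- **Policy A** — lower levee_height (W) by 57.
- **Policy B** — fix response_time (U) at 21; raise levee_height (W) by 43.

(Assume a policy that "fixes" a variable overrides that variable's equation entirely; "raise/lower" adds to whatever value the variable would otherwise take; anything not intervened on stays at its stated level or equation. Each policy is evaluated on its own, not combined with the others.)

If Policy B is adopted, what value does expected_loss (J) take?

-4545

Policy B (U := 21, W + 43):
  W = 140 + 43 = 183
  U = 21
  L = 75 − 4·183 − 6·21 = -783
  J = 153 + 6·(-783) = -4545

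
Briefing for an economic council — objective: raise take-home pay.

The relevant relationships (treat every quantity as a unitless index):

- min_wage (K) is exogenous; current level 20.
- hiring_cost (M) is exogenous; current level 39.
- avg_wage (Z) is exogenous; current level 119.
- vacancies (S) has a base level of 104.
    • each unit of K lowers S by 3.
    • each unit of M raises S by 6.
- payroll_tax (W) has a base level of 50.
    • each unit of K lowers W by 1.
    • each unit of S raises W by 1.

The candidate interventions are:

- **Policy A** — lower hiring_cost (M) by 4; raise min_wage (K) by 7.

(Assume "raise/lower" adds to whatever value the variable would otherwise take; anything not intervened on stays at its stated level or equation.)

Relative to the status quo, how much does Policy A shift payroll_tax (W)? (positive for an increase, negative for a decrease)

Baseline:
  K = 20
  M = 39
  S = 104 − 3·20 + 6·39 = 278
  W = 50 − 20 + 278 = 308
Policy A (M − 4, K + 7):
  K = 20 + 7 = 27
  M = 39 − 4 = 35
  S = 104 − 3·27 + 6·35 = 233
  W = 50 − 27 + 233 = 256
Change in W: 256 − 308 = -52

-52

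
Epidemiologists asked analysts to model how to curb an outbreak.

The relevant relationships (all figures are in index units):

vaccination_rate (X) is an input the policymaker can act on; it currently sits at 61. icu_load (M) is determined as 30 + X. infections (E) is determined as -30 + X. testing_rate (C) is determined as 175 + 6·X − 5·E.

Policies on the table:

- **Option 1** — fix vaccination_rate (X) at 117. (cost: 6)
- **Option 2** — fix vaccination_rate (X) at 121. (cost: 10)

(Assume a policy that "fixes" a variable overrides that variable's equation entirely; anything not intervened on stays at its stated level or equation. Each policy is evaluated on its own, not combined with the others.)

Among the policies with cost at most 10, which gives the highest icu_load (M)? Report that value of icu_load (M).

151

Option 1 (X := 117):
  X = 117
  M = 30 + 117 = 147
Option 2 (X := 121):
  X = 121
  M = 30 + 121 = 151
Comparing — Option 1: M=147, Option 2: M=151. Highest is 151 (Option 2).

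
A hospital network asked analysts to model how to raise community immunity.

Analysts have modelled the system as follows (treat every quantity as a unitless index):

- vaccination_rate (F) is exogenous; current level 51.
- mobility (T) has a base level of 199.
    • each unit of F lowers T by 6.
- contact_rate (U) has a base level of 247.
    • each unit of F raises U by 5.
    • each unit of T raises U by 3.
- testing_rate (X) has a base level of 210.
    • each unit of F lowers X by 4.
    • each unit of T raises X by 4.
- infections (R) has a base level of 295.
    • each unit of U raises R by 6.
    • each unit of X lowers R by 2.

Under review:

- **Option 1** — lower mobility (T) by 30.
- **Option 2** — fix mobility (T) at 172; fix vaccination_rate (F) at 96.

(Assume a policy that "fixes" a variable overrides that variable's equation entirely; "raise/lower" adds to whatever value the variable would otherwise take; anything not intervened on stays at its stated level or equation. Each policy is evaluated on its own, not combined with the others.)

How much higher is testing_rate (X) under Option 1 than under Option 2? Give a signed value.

-1056

Option 1 (T − 30):
  F = 51
  T = 199 − 6·51 (−30 from intervention) = -137
  X = 210 − 4·51 + 4·(-137) = -542
Option 2 (T := 172, F := 96):
  F = 96
  T = 172
  X = 210 − 4·96 + 4·172 = 514
X: -542 − 514 = -1056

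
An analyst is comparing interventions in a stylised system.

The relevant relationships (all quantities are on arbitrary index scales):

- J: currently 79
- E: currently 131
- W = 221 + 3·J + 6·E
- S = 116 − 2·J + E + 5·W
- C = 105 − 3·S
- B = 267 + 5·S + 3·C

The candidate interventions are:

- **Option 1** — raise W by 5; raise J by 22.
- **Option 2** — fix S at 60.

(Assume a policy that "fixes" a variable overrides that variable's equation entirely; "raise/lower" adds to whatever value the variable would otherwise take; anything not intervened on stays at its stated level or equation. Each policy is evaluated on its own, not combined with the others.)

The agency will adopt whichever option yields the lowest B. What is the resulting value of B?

-25898

Option 1 (W + 5, J + 22):
  J = 79 + 22 = 101
  E = 131
  W = 221 + 3·101 + 6·131 (+5 from intervention) = 1315
  S = 116 − 2·101 + 131 + 5·1315 = 6620
  C = 105 − 3·6620 = -19755
  B = 267 + 5·6620 + 3·(-19755) = -25898
Option 2 (S := 60):
  J = 79
  E = 131
  W = 221 + 3·79 + 6·131 = 1244
  S = 60
  C = 105 − 3·60 = -75
  B = 267 + 5·60 + 3·(-75) = 342
Comparing — Option 1: B=-25898, Option 2: B=342. Lowest is -25898 (Option 1).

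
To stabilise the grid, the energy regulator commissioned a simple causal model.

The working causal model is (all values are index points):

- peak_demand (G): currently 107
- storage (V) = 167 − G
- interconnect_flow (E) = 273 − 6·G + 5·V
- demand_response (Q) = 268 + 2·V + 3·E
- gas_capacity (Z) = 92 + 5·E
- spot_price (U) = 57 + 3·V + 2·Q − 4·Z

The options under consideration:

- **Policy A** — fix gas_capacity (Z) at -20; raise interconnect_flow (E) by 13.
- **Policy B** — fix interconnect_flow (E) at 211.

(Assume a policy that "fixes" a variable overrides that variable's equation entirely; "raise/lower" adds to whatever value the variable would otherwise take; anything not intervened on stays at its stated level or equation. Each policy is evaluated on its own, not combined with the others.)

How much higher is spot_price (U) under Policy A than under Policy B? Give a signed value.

3066

Policy A (Z := -20, E + 13):
  G = 107
  V = 167 − 107 = 60
  E = 273 − 6·107 + 5·60 (+13 from intervention) = -56
  Q = 268 + 2·60 + 3·(-56) = 220
  Z = -20
  U = 57 + 3·60 + 2·220 − 4·(-20) = 757
Policy B (E := 211):
  G = 107
  V = 167 − 107 = 60
  E = 211
  Q = 268 + 2·60 + 3·211 = 1021
  Z = 92 + 5·211 = 1147
  U = 57 + 3·60 + 2·1021 − 4·1147 = -2309
U: 757 − (-2309) = 3066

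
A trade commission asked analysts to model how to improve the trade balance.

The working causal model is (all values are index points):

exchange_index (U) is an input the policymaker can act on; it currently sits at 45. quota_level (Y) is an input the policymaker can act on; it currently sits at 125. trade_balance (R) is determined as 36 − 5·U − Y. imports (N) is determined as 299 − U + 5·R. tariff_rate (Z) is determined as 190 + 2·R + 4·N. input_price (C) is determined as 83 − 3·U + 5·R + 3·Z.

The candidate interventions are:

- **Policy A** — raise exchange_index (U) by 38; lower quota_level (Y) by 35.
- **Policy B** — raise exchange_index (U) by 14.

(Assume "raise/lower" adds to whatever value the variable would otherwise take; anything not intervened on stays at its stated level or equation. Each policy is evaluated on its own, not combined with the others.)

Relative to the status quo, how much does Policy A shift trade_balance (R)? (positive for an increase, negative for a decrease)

Baseline:
  U = 45
  Y = 125
  R = 36 − 5·45 − 125 = -314
Policy A (U + 38, Y − 35):
  U = 45 + 38 = 83
  Y = 125 − 35 = 90
  R = 36 − 5·83 − 90 = -469
Change in R: -469 − (-314) = -155

-155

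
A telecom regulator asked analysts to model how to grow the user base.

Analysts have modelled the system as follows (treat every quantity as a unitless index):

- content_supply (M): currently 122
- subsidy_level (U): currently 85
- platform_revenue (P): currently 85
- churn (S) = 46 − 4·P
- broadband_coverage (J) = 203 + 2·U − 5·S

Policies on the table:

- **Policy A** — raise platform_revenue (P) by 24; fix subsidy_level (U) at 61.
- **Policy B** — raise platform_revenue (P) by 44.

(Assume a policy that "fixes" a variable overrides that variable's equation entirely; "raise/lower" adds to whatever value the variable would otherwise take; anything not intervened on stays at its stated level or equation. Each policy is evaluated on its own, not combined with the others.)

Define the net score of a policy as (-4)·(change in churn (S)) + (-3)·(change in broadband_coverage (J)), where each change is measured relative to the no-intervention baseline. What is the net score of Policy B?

Baseline:
  U = 85
  P = 85
  S = 46 − 4·85 = -294
  J = 203 + 2·85 − 5·(-294) = 1843
Policy B (P + 44):
  U = 85
  P = 85 + 44 = 129
  S = 46 − 4·129 = -470
  J = 203 + 2·85 − 5·(-470) = 2723
ΔS = -470 − (-294) = -176; ΔJ = 2723 − 1843 = 880
Score = (-4)·(-176) + (-3)·880 = -1936

-1936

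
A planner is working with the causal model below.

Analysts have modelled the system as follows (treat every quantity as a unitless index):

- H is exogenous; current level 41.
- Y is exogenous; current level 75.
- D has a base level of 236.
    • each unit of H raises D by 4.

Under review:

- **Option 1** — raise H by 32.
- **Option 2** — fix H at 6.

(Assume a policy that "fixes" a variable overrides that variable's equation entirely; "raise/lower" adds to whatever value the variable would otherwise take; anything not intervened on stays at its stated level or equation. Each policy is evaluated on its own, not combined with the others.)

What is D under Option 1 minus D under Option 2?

Option 1 (H + 32):
  H = 41 + 32 = 73
  D = 236 + 4·73 = 528
Option 2 (H := 6):
  H = 6
  D = 236 + 4·6 = 260
D: 528 − 260 = 268

268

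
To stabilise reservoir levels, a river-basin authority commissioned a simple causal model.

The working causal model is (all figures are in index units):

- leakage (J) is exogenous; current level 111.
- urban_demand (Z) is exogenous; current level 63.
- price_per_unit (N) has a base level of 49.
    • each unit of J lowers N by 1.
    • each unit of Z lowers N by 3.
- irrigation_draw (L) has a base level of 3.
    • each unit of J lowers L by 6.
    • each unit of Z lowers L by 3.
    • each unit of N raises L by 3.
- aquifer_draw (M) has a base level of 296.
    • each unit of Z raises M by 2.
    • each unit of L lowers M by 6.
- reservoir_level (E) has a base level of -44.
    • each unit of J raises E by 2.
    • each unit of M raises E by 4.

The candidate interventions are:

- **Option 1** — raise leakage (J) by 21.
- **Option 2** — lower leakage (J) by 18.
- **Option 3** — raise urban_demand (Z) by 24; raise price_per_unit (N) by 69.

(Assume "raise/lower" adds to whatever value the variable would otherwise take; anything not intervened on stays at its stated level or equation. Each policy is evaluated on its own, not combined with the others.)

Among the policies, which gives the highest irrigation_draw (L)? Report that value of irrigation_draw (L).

-1443

Option 1 (J + 21):
  J = 111 + 21 = 132
  Z = 63
  N = 49 − 132 − 3·63 = -272
  L = 3 − 6·132 − 3·63 + 3·(-272) = -1794
Option 2 (J − 18):
  J = 111 − 18 = 93
  Z = 63
  N = 49 − 93 − 3·63 = -233
  L = 3 − 6·93 − 3·63 + 3·(-233) = -1443
Option 3 (Z + 24, N + 69):
  J = 111
  Z = 63 + 24 = 87
  N = 49 − 111 − 3·87 (+69 from intervention) = -254
  L = 3 − 6·111 − 3·87 + 3·(-254) = -1686
Comparing — Option 1: L=-1794, Option 2: L=-1443, Option 3: L=-1686. Highest is -1443 (Option 2).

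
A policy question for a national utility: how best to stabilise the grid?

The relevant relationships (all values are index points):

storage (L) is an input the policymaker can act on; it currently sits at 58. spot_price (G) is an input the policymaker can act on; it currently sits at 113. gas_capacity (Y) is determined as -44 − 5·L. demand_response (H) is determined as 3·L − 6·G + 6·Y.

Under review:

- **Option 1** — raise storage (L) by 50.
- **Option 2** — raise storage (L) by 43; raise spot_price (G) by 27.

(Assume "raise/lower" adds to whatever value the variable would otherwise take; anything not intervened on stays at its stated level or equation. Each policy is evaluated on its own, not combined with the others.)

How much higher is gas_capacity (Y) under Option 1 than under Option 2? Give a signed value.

-35

Option 1 (L + 50):
  L = 58 + 50 = 108
  Y = -44 − 5·108 = -584
Option 2 (L + 43, G + 27):
  L = 58 + 43 = 101
  Y = -44 − 5·101 = -549
Y: -584 − (-549) = -35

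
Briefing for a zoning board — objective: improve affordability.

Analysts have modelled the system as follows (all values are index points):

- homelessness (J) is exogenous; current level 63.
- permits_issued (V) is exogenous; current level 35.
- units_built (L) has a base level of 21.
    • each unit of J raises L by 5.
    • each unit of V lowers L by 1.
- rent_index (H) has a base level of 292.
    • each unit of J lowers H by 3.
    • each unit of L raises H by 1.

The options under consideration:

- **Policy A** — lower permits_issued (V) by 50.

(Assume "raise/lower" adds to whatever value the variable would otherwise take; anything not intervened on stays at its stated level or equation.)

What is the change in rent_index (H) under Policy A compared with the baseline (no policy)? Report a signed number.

50

Baseline:
  J = 63
  V = 35
  L = 21 + 5·63 − 35 = 301
  H = 292 − 3·63 + 301 = 404
Policy A (V − 50):
  J = 63
  V = 35 − 50 = -15
  L = 21 + 5·63 − (-15) = 351
  H = 292 − 3·63 + 351 = 454
Change in H: 454 − 404 = 50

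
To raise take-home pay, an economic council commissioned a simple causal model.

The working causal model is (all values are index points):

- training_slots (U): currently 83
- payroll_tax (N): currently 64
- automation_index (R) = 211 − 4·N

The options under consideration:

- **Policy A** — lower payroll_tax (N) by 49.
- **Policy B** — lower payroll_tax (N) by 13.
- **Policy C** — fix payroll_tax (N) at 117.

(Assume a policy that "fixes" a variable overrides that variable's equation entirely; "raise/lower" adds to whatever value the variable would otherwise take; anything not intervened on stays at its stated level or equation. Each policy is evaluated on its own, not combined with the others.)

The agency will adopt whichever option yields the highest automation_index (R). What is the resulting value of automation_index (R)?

151

Policy A (N − 49):
  N = 64 − 49 = 15
  R = 211 − 4·15 = 151
Policy B (N − 13):
  N = 64 − 13 = 51
  R = 211 − 4·51 = 7
Policy C (N := 117):
  N = 117
  R = 211 − 4·117 = -257
Comparing — Policy A: R=151, Policy B: R=7, Policy C: R=-257. Highest is 151 (Policy A).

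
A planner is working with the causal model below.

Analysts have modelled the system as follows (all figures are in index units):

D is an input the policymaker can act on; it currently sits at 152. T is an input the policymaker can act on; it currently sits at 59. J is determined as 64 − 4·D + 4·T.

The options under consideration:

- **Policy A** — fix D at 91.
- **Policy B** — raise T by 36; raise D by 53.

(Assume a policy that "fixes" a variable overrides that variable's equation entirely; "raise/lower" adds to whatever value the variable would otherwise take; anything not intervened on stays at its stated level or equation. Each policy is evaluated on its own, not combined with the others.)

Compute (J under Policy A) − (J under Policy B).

Policy A (D := 91):
  D = 91
  T = 59
  J = 64 − 4·91 + 4·59 = -64
Policy B (T + 36, D + 53):
  D = 152 + 53 = 205
  T = 59 + 36 = 95
  J = 64 − 4·205 + 4·95 = -376
J: -64 − (-376) = 312

312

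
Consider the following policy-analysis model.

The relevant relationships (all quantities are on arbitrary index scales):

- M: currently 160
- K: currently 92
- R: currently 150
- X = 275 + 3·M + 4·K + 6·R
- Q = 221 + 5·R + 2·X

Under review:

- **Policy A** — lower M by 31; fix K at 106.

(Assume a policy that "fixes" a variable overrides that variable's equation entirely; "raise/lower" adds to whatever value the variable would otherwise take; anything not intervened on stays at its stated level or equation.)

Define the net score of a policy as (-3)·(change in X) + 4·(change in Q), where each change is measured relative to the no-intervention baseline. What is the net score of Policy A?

-185

Baseline:
  M = 160
  K = 92
  R = 150
  X = 275 + 3·160 + 4·92 + 6·150 = 2023
  Q = 221 + 5·150 + 2·2023 = 5017
Policy A (M − 31, K := 106):
  M = 160 − 31 = 129
  K = 106
  R = 150
  X = 275 + 3·129 + 4·106 + 6·150 = 1986
  Q = 221 + 5·150 + 2·1986 = 4943
ΔX = 1986 − 2023 = -37; ΔQ = 4943 − 5017 = -74
Score = (-3)·(-37) + 4·(-74) = -185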